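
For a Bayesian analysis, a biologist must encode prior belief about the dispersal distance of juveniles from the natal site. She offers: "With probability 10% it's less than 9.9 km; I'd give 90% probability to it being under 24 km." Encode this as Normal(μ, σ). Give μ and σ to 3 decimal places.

The p-quantile of Normal(μ,σ) is μ + z_p·σ, with z_{0.1} = -1.282 and z_{0.9} = 1.282.
Eliminate σ: μ = (z₂·x₁ − z₁·x₂)/(z₂ − z₁) = (1.282·9.9 − (-1.282)·24)/2.563 = 16.950.
Then σ = (x₂ − x₁)/(z₂ − z₁) = (24 − 9.9)/2.563 = 5.501.

μ = 16.950, σ = 5.501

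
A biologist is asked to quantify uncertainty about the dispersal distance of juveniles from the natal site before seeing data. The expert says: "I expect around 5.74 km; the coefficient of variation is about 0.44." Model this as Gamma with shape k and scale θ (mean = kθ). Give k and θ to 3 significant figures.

k ≈ 5.17, θ ≈ 1.11

For Gamma(k, scale θ): mean = kθ, variance = kθ², so CV = 1/√k.
CV = 0.44, hence k = 1/CV² = 5.17.
Then θ = mean/k = 5.74/5.17 = 1.11.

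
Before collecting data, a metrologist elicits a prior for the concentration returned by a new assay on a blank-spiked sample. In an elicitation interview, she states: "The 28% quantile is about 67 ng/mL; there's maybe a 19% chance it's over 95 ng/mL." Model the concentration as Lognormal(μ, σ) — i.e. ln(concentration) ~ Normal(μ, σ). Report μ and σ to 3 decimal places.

μ ≈ 4.344, σ ≈ 0.239

If T ~ Lognormal(μ,σ) then ln T ~ Normal(μ,σ), so the p-quantile of ln T is μ + z_p·σ.
ln(67) = 4.205 and ln(95) = 4.554; z_{0.28} = -0.5828, z_{0.81} = 0.8779.
σ = (4.554 − 4.205)/(0.8779 − (-0.5828)) = 0.239.
μ = 4.205 − (-0.5828)·0.239 = 4.344.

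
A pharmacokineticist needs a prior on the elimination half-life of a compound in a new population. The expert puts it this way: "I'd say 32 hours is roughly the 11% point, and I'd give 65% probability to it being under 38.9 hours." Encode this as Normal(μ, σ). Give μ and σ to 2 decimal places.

For Normal(μ,σ), the p-quantile is μ + z_p·σ. Here z_{0.11} = -1.227, z_{0.65} = 0.3853.
So 32 = μ − 1.227σ and 38.9 = μ + 0.3853σ.
Subtracting: σ = (38.9 − 32)/(0.3853 − (-1.227)) = 4.28.
Then μ = 32 − (-1.227)·4.28 = 37.25.

μ = 37.25, σ = 4.28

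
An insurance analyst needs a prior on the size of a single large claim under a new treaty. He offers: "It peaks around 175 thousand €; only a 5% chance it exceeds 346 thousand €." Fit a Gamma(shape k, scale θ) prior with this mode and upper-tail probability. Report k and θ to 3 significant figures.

Gamma(k,θ) with k>1 has mode (k−1)θ, so θ = 175/(k−1).
Need P(X < 346) = 0.95 with θ tied to k this way. Start at k = 2, θ = 175: P(X<346) ≈ 0.588.
Too low — raise k to concentrate. Iterating converges to k ≈ 6.97.
Then θ = 175/(6.97−1) ≈ 29.3.

k ≈ 6.97, θ ≈ 29.3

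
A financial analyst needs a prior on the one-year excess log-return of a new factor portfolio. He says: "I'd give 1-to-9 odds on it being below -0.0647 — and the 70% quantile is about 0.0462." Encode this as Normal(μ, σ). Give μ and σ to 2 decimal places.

For Normal(μ,σ), the p-quantile is μ + z_p·σ. Here z_{0.1} = -1.282, z_{0.7} = 0.5244.
So -0.0647 = μ − 1.282σ and 0.0462 = μ + 0.5244σ.
Subtracting: σ = (0.0462 − -0.0647)/(0.5244 − (-1.282)) = 0.06.
Then μ = -0.0647 − (-1.282)·0.06 = 0.01.

μ = 0.01, σ = 0.06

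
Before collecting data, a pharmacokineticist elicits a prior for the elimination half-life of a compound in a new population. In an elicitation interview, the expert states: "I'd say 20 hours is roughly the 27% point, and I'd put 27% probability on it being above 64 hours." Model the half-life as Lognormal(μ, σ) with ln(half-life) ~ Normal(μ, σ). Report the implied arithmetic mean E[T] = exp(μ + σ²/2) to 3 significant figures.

E[T] ≈ 56.1 hours

If T ~ Lognormal(μ,σ) then ln T ~ Normal(μ,σ), so the p-quantile of ln T is μ + z_p·σ.
ln(20) = 2.996 and ln(64) = 4.159; z_{0.27} = -0.6128, z_{0.73} = 0.6128.
σ = (4.159 − 2.996)/(0.6128 − (-0.6128)) = 0.949.
μ = 2.996 − (-0.6128)·0.949 = 3.577.
E[T] = exp(μ + σ²/2) = exp(3.577 + 0.4503) = 56.1 hours.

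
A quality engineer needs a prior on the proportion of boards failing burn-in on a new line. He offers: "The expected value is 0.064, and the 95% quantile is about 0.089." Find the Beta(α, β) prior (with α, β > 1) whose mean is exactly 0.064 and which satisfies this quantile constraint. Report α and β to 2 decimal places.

With mean 0.064 fixed, write α = 0.064s, β = 0.936s where s = α+β.
Need P(θ < 0.089) = 0.95 under Beta(0.064s, 0.936s). Normal approximation: (q−m)/√(m(1−m)/s) ≈ z_{0.95} = 1.64, so s ≈ 0.064·0.936·(1.64)²/(0.089−0.064)² = 259.3.
At s = 259.3: P(θ<0.089) ≈ 0.940. Adjusting to match 0.95 gives s ≈ 294.22.
So α = 0.064·294.22 ≈ 18.83, β = 0.936·294.22 ≈ 275.39.

α ≈ 18.83, β ≈ 275.39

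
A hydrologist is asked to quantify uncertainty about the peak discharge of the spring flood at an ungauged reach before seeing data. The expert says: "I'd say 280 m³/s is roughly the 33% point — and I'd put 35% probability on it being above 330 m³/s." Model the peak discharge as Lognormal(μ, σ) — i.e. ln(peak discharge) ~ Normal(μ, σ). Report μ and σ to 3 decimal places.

μ ≈ 5.722, σ ≈ 0.199

If T ~ Lognormal(μ,σ) then ln T ~ Normal(μ,σ), so the p-quantile of ln T is μ + z_p·σ.
ln(280) = 5.635 and ln(330) = 5.799; z_{0.33} = -0.4399, z_{0.65} = 0.3853.
σ = (5.799 − 5.635)/(0.3853 − (-0.4399)) = 0.199.
μ = 5.635 − (-0.4399)·0.199 = 5.722.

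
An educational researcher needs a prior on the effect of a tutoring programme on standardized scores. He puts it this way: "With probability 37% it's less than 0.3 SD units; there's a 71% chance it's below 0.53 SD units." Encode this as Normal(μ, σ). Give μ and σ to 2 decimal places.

For Normal(μ,σ), the p-quantile is μ + z_p·σ. Here z_{0.37} = -0.3319, z_{0.71} = 0.5534.
So 0.3 = μ − 0.3319σ and 0.53 = μ + 0.5534σ.
Subtracting: σ = (0.53 − 0.3)/(0.5534 − (-0.3319)) = 0.26.
Then μ = 0.3 − (-0.3319)·0.26 = 0.39.

μ = 0.39, σ = 0.26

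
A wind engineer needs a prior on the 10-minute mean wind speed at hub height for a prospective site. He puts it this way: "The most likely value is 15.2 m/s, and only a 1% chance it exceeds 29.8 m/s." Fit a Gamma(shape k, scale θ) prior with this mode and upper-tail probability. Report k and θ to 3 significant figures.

Gamma(k,θ) with k>1 has mode (k−1)θ, so θ = 15.2/(k−1).
Need P(X < 29.8) = 0.99 with θ tied to k this way. Start at k = 2, θ = 15.2: P(X<29.8) ≈ 0.583.
Too low — raise k to concentrate. Iterating converges to k ≈ 11.9.
Then θ = 15.2/(11.9−1) ≈ 1.4.

k ≈ 11.9, θ ≈ 1.4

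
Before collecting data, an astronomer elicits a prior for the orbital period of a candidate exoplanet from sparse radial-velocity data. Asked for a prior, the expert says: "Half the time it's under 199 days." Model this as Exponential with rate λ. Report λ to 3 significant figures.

λ ≈ 0.00348

Exponential median = ln 2 / λ, so λ = ln 2 / 199.0 = 0.00348.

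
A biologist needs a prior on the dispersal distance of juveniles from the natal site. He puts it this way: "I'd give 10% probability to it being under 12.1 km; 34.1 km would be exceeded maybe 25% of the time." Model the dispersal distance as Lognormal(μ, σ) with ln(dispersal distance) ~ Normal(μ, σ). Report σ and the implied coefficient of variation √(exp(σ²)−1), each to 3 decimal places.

If T ~ Lognormal(μ,σ) then ln T ~ Normal(μ,σ), so the p-quantile of ln T is μ + z_p·σ.
ln(12.1) = 2.493 and ln(34.1) = 3.529; z_{0.1} = -1.282, z_{0.75} = 0.6745.
σ = (3.529 − 2.493)/(0.6745 − (-1.282)) = 0.530.
μ = 2.493 − (-1.282)·0.530 = 3.172.
CV = √(exp(σ²)−1) = √(exp(0.2806)−1) = 0.569.

σ ≈ 0.530, CV ≈ 0.569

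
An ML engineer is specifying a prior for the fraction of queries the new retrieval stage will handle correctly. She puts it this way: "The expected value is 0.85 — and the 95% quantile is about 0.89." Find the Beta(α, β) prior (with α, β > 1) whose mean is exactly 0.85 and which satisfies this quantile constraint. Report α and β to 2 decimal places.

With mean 0.85 fixed, write α = 0.85s, β = 0.15s where s = α+β.
Need P(θ < 0.89) = 0.95 under Beta(0.85s, 0.15s). Normal approximation: (q−m)/√(m(1−m)/s) ≈ z_{0.95} = 1.64, so s ≈ 0.85·0.15·(1.64)²/(0.89−0.85)² = 215.6.
At s = 215.6: P(θ<0.89) ≈ 0.959. Adjusting to match 0.95 gives s ≈ 193.19.
So α = 0.85·193.19 ≈ 164.21, β = 0.15·193.19 ≈ 28.98.

α ≈ 164.21, β ≈ 28.98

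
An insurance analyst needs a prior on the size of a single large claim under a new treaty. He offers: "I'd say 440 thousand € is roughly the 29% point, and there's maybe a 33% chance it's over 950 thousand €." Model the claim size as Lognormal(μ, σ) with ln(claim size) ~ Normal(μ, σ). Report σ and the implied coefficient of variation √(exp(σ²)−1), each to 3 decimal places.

σ ≈ 0.775, CV ≈ 0.907

If T ~ Lognormal(μ,σ) then ln T ~ Normal(μ,σ), so the p-quantile of ln T is μ + z_p·σ.
ln(440) = 6.087 and ln(950) = 6.856; z_{0.29} = -0.5534, z_{0.67} = 0.4399.
σ = (6.856 − 6.087)/(0.4399 − (-0.5534)) = 0.775.
μ = 6.087 − (-0.5534)·0.775 = 6.516.
CV = √(exp(σ²)−1) = √(exp(0.6004)−1) = 0.907.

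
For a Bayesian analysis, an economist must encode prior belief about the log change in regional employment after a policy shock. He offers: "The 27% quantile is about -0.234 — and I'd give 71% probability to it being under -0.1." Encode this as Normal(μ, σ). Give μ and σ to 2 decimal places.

μ = -0.16, σ = 0.11

For Normal(μ,σ), the p-quantile is μ + z_p·σ. Here z_{0.27} = -0.6128, z_{0.71} = 0.5534.
So -0.234 = μ − 0.6128σ and -0.1 = μ + 0.5534σ.
Subtracting: σ = (-0.1 − -0.234)/(0.5534 − (-0.6128)) = 0.11.
Then μ = -0.234 − (-0.6128)·0.11 = -0.16.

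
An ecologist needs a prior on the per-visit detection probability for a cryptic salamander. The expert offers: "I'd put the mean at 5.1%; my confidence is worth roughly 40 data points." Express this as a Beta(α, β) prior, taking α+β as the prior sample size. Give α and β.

Under the effective-sample-size interpretation, Beta(α, β) has prior mean α/(α+β) and prior sample size α+β.
So α+β = 40 and α/(α+β) = 0.051, giving α = 0.051·40 = 2.04 and β = 40 − 2.04 = 37.96.

α = 2.04, β = 37.96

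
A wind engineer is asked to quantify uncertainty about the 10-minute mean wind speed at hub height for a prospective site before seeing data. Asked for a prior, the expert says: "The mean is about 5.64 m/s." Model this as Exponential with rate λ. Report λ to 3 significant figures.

Exponential mean = 1/λ, so λ = 1/5.64 = 0.177.

λ ≈ 0.177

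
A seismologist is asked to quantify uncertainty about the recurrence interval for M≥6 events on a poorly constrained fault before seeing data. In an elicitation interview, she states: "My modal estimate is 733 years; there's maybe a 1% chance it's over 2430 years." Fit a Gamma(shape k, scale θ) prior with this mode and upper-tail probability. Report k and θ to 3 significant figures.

k ≈ 4.06, θ ≈ 240

Gamma(k,θ) with k>1 has mode (k−1)θ, so θ = 733/(k−1).
Need P(X < 2430) = 0.99 with θ tied to k this way. Start at k = 2, θ = 733: P(X<2430) ≈ 0.843.
Too low — raise k to concentrate. Iterating converges to k ≈ 4.06.
Then θ = 733/(4.06−1) ≈ 240.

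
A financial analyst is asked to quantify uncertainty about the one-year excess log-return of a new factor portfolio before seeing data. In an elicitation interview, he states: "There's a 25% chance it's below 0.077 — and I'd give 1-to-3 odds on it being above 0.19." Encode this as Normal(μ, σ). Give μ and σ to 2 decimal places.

μ = 0.13, σ = 0.08

The p-quantile of Normal(μ,σ) is μ + z_p·σ, with z_{0.25} = -0.6745 and z_{0.75} = 0.6745.
Eliminate σ: μ = (z₂·x₁ − z₁·x₂)/(z₂ − z₁) = (0.6745·0.077 − (-0.6745)·0.19)/1.349 = 0.13.
Then σ = (x₂ − x₁)/(z₂ − z₁) = (0.19 − 0.077)/1.349 = 0.08.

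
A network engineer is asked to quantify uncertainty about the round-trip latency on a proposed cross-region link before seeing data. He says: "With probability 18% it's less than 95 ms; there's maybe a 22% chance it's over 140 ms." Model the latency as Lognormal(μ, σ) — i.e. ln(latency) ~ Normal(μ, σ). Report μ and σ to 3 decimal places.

If T ~ Lognormal(μ,σ) then ln T ~ Normal(μ,σ), so the p-quantile of ln T is μ + z_p·σ.
ln(95) = 4.554 and ln(140) = 4.942; z_{0.18} = -0.9154, z_{0.78} = 0.7722.
σ = (4.942 − 4.554)/(0.7722 − (-0.9154)) = 0.230.
μ = 4.554 − (-0.9154)·0.230 = 4.764.

μ ≈ 4.764, σ ≈ 0.230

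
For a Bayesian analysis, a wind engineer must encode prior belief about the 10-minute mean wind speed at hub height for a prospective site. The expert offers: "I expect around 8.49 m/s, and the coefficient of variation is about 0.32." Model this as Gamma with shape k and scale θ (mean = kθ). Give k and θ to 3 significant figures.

k ≈ 9.77, θ ≈ 0.869

For Gamma(k, scale θ): mean = kθ, variance = kθ², so CV = 1/√k.
CV = 0.32, hence k = 1/CV² = 9.77.
Then θ = mean/k = 8.49/9.77 = 0.869.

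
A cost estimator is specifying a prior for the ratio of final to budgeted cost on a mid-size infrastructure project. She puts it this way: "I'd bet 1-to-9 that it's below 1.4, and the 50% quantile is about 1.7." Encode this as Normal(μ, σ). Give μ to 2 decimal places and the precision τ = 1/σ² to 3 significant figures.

μ = 1.70, τ = 18.2

For Normal(μ,σ), the p-quantile is μ + z_p·σ. Here z_{0.1} = -1.282, z_{0.5} = 0.
So 1.4 = μ − 1.282σ and 1.7 = μ + 0σ.
Subtracting: σ = (1.7 − 1.4)/(0 − (-1.282)) = 0.23.
Then μ = 1.4 − (-1.282)·0.23 = 1.70.
Precision τ = 1/σ² = 1/0.2341² = 18.2.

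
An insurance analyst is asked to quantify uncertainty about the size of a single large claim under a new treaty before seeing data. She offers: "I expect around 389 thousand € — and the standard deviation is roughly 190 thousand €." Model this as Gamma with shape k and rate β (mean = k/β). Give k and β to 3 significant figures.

For Gamma(k, rate β): mean = k/β, variance = k/β², so CV = 1/√k.
CV = SD/mean = 190/389 = 0.4884, hence k = 1/CV² = 4.19.
Then β = k/mean = 4.19/389 = 0.0108.

k ≈ 4.19, β ≈ 0.0108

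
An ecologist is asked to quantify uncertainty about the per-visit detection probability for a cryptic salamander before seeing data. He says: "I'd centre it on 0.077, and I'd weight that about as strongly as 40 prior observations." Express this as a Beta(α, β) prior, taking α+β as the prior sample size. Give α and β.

Under the effective-sample-size interpretation, Beta(α, β) has prior mean α/(α+β) and prior sample size α+β.
So α+β = 40 and α/(α+β) = 0.077, giving α = 0.077·40 = 3.08 and β = 40 − 3.08 = 36.92.

α = 3.08, β = 36.92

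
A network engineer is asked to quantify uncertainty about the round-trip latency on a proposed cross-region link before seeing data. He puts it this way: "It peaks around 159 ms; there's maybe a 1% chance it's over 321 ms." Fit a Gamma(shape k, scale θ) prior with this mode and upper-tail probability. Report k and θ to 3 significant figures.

Gamma(k,θ) with k>1 has mode (k−1)θ, so θ = 159/(k−1).
Need P(X < 321) = 0.99 with θ tied to k this way. Start at k = 2, θ = 159: P(X<321) ≈ 0.599.
Too low — raise k to concentrate. Iterating converges to k ≈ 10.9.
Then θ = 159/(10.9−1) ≈ 16.

k ≈ 10.9, θ ≈ 16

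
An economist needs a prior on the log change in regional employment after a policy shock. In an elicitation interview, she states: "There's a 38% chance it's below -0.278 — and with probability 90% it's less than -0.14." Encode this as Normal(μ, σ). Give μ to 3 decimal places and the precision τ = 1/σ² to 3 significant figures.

For Normal(μ,σ), the p-quantile is μ + z_p·σ. Here z_{0.38} = -0.3055, z_{0.9} = 1.282.
So -0.278 = μ − 0.3055σ and -0.14 = μ + 1.282σ.
Subtracting: σ = (-0.14 − -0.278)/(1.282 − (-0.3055)) = 0.087.
Then μ = -0.278 − (-0.3055)·0.087 = -0.251.
Precision τ = 1/σ² = 1/0.08695² = 132.

μ = -0.251, τ = 132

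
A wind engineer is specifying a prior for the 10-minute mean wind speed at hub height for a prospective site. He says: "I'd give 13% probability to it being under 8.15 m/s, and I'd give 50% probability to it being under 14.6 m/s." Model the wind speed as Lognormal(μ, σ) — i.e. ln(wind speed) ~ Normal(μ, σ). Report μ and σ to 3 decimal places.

μ ≈ 2.681, σ ≈ 0.518

If T ~ Lognormal(μ,σ) then ln T ~ Normal(μ,σ), so the p-quantile of ln T is μ + z_p·σ.
ln(8.15) = 2.098 and ln(14.6) = 2.681; z_{0.13} = -1.126, z_{0.5} = 0.
σ = (2.681 − 2.098)/(0 − (-1.126)) = 0.518.
μ = 2.098 − (-1.126)·0.518 = 2.681.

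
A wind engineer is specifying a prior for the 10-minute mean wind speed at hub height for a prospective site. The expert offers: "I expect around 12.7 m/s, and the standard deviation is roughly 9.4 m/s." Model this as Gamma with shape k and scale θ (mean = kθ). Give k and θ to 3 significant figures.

For Gamma(k, scale θ): mean = kθ, variance = kθ², so CV = 1/√k.
CV = SD/mean = 9.4/12.7 = 0.7402, hence k = 1/CV² = 1.83.
Then θ = mean/k = 12.7/1.83 = 6.96.

k ≈ 1.83, θ ≈ 6.96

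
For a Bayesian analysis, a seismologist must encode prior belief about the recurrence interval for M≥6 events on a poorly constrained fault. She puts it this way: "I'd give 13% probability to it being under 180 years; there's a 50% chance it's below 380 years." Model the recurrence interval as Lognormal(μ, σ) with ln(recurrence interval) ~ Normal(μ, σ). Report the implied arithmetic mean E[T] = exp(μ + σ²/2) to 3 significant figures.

If T ~ Lognormal(μ,σ) then ln T ~ Normal(μ,σ), so the p-quantile of ln T is μ + z_p·σ.
ln(180) = 5.193 and ln(380) = 5.94; z_{0.13} = -1.126, z_{0.5} = 0.
σ = (5.94 − 5.193)/(0 − (-1.126)) = 0.663.
μ = 5.193 − (-1.126)·0.663 = 5.940.
E[T] = exp(μ + σ²/2) = exp(5.940 + 0.2200) = 474 years.

E[T] ≈ 474 years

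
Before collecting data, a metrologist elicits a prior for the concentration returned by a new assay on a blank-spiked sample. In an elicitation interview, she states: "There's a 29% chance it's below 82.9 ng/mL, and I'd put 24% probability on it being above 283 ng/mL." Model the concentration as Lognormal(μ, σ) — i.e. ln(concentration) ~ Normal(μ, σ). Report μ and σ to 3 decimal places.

μ ≈ 4.957, σ ≈ 0.975

If T ~ Lognormal(μ,σ) then ln T ~ Normal(μ,σ), so the p-quantile of ln T is μ + z_p·σ.
ln(82.9) = 4.418 and ln(283) = 5.645; z_{0.29} = -0.5534, z_{0.76} = 0.7063.
σ = (5.645 − 4.418)/(0.7063 − (-0.5534)) = 0.975.
μ = 4.418 − (-0.5534)·0.975 = 4.957.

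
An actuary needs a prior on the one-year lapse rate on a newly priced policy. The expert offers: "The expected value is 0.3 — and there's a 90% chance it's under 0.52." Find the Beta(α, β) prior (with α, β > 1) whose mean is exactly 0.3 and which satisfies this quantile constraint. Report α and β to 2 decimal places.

α ≈ 2.24, β ≈ 5.23

With mean 0.3 fixed, write α = 0.3s, β = 0.7s where s = α+β.
Need P(θ < 0.52) = 0.9 under Beta(0.3s, 0.7s). Normal approximation: (q−m)/√(m(1−m)/s) ≈ z_{0.9} = 1.28, so s ≈ 0.3·0.7·(1.28)²/(0.52−0.3)² = 7.1.
At s = 7.1: P(θ<0.52) ≈ 0.895. Adjusting to match 0.9 gives s ≈ 7.47.
So α = 0.3·7.47 ≈ 2.24, β = 0.7·7.47 ≈ 5.23.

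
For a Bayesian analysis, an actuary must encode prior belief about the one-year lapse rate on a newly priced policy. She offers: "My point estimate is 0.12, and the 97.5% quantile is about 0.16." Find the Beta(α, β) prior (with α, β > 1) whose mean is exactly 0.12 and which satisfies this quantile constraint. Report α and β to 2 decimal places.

α ≈ 34.35, β ≈ 251.91

With mean 0.12 fixed, write α = 0.12s, β = 0.88s where s = α+β.
Need P(θ < 0.16) = 0.975 under Beta(0.12s, 0.88s). Normal approximation: (q−m)/√(m(1−m)/s) ≈ z_{0.975} = 1.96, so s ≈ 0.12·0.88·(1.96)²/(0.16−0.12)² = 253.5.
At s = 253.5: P(θ<0.16) ≈ 0.968. Adjusting to match 0.975 gives s ≈ 286.26.
So α = 0.12·286.26 ≈ 34.35, β = 0.88·286.26 ≈ 251.91.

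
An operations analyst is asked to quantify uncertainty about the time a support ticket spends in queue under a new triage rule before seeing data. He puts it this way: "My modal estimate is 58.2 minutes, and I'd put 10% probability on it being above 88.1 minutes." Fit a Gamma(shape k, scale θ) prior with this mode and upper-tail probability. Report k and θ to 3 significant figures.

k ≈ 11.8, θ ≈ 5.37

Gamma(k,θ) with k>1 has mode (k−1)θ, so θ = 58.2/(k−1).
Need P(X < 88.1) = 0.9 with θ tied to k this way. Start at k = 2, θ = 58.2: P(X<88.1) ≈ 0.447.
Too low — raise k to concentrate. Iterating converges to k ≈ 11.8.
Then θ = 58.2/(11.8−1) ≈ 5.37.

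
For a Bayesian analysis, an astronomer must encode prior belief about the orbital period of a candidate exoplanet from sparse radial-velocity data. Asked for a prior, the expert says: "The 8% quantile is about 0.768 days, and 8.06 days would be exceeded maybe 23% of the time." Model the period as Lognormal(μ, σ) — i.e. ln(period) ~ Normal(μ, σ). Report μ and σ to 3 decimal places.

μ ≈ 1.277, σ ≈ 1.097

If T ~ Lognormal(μ,σ) then ln T ~ Normal(μ,σ), so the p-quantile of ln T is μ + z_p·σ.
ln(0.768) = -0.264 and ln(8.06) = 2.087; z_{0.08} = -1.405, z_{0.77} = 0.7388.
σ = (2.087 − -0.264)/(0.7388 − (-1.405)) = 1.097.
μ = -0.264 − (-1.405)·1.097 = 1.277.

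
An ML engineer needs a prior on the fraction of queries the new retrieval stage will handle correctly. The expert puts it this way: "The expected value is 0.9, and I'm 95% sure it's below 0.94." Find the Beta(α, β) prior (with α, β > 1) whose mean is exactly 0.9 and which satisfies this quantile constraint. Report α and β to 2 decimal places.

α ≈ 112.80, β ≈ 12.53

With mean 0.9 fixed, write α = 0.9s, β = 0.1s where s = α+β.
Need P(θ < 0.94) = 0.95 under Beta(0.9s, 0.1s). Normal approximation: (q−m)/√(m(1−m)/s) ≈ z_{0.95} = 1.64, so s ≈ 0.9·0.1·(1.64)²/(0.94−0.9)² = 152.2.
At s = 152.2: P(θ<0.94) ≈ 0.966. Adjusting to match 0.95 gives s ≈ 125.33.
So α = 0.9·125.33 ≈ 112.80, β = 0.1·125.33 ≈ 12.53.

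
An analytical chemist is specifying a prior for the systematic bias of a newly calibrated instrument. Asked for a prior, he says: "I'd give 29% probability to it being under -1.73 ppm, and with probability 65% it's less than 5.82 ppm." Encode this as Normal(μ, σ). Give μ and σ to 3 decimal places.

μ = 2.721, σ = 8.043

The p-quantile of Normal(μ,σ) is μ + z_p·σ, with z_{0.29} = -0.5534 and z_{0.65} = 0.3853.
Eliminate σ: μ = (z₂·x₁ − z₁·x₂)/(z₂ − z₁) = (0.3853·-1.73 − (-0.5534)·5.82)/0.9387 = 2.721.
Then σ = (x₂ − x₁)/(z₂ − z₁) = (5.82 − -1.73)/0.9387 = 8.043.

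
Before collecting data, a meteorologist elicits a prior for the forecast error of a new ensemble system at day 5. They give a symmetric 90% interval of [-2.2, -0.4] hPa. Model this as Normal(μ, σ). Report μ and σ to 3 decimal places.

A symmetric 90% interval runs μ ± z·σ with z = 1.645.
Half-width = 0.9, so σ = 0.9/1.645 = 0.547.
μ is the interval midpoint, -1.300.

μ = -1.300, σ = 0.547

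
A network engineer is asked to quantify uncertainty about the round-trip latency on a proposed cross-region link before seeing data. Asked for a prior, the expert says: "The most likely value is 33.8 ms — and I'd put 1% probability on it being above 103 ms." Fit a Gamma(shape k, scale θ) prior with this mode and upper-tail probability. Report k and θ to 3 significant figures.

Gamma(k,θ) with k>1 has mode (k−1)θ, so θ = 33.8/(k−1).
Need P(X < 103) = 0.99 with θ tied to k this way. Start at k = 2, θ = 33.8: P(X<103) ≈ 0.808.
Too low — raise k to concentrate. Iterating converges to k ≈ 4.61.
Then θ = 33.8/(4.61−1) ≈ 9.36.

k ≈ 4.61, θ ≈ 9.36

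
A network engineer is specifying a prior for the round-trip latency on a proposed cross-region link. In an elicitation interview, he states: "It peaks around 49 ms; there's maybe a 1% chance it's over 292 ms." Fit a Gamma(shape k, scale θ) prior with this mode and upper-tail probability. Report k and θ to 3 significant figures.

k ≈ 2.17, θ ≈ 42.1

Gamma(k,θ) with k>1 has mode (k−1)θ, so θ = 49/(k−1).
Need P(X < 292) = 0.99 with θ tied to k this way. Start at k = 2, θ = 49: P(X<292) ≈ 0.982.
Too low — raise k to concentrate. Iterating converges to k ≈ 2.17.
Then θ = 49/(2.17−1) ≈ 42.1.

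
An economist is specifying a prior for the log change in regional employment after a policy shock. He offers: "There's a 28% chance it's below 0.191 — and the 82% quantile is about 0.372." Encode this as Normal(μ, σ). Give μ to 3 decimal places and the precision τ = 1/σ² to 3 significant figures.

μ = 0.261, τ = 68.5

The p-quantile of Normal(μ,σ) is μ + z_p·σ, with z_{0.28} = -0.5828 and z_{0.82} = 0.9154.
Eliminate σ: μ = (z₂·x₁ − z₁·x₂)/(z₂ − z₁) = (0.9154·0.191 − (-0.5828)·0.372)/1.498 = 0.261.
Then σ = (x₂ − x₁)/(z₂ − z₁) = (0.372 − 0.191)/1.498 = 0.121.
Precision τ = 1/σ² = 1/0.1208² = 68.5.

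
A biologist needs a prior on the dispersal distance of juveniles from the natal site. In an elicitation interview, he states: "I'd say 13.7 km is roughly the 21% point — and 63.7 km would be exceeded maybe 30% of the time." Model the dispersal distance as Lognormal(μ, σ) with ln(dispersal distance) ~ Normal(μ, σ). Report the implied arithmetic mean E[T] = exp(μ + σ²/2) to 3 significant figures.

E[T] ≈ 67.7 km

If T ~ Lognormal(μ,σ) then ln T ~ Normal(μ,σ), so the p-quantile of ln T is μ + z_p·σ.
ln(13.7) = 2.617 and ln(63.7) = 4.154; z_{0.21} = -0.8064, z_{0.7} = 0.5244.
σ = (4.154 − 2.617)/(0.5244 − (-0.8064)) = 1.155.
μ = 2.617 − (-0.8064)·1.155 = 3.549.
E[T] = exp(μ + σ²/2) = exp(3.549 + 0.6667) = 67.7 km.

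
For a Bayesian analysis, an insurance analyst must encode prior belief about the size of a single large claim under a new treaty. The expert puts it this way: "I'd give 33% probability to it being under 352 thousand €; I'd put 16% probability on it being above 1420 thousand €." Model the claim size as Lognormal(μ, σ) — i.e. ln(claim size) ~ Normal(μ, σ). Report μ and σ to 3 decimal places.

If T ~ Lognormal(μ,σ) then ln T ~ Normal(μ,σ), so the p-quantile of ln T is μ + z_p·σ.
ln(352) = 5.864 and ln(1420) = 7.258; z_{0.33} = -0.4399, z_{0.84} = 0.9945.
σ = (7.258 − 5.864)/(0.9945 − (-0.4399)) = 0.972.
μ = 5.864 − (-0.4399)·0.972 = 6.291.

μ ≈ 6.291, σ ≈ 0.972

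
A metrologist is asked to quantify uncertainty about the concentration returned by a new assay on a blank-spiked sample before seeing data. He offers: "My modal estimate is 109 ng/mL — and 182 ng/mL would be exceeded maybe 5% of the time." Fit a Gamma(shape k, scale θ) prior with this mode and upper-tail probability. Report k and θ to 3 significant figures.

k ≈ 11.6, θ ≈ 10.3

Gamma(k,θ) with k>1 has mode (k−1)θ, so θ = 109/(k−1).
Need P(X < 182) = 0.95 with θ tied to k this way. Start at k = 2, θ = 109: P(X<182) ≈ 0.497.
Too low — raise k to concentrate. Iterating converges to k ≈ 11.6.
Then θ = 109/(11.6−1) ≈ 10.3.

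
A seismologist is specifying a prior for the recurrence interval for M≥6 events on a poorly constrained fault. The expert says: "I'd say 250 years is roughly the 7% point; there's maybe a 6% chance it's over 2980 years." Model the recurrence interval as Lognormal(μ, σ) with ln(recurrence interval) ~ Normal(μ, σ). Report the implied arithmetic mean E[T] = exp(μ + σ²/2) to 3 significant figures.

E[T] ≈ 1170 years

If T ~ Lognormal(μ,σ) then ln T ~ Normal(μ,σ), so the p-quantile of ln T is μ + z_p·σ.
ln(250) = 5.521 and ln(2980) = 8; z_{0.07} = -1.476, z_{0.94} = 1.555.
σ = (8 − 5.521)/(1.555 − (-1.476)) = 0.818.
μ = 5.521 − (-1.476)·0.818 = 6.728.
E[T] = exp(μ + σ²/2) = exp(6.728 + 0.3344) = 1170 years.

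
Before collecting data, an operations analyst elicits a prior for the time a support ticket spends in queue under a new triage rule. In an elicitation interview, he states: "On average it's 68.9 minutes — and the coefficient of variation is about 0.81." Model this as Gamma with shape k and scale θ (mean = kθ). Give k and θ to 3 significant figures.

k ≈ 1.52, θ ≈ 45.2

For Gamma(k, scale θ): mean = kθ, variance = kθ², so CV = 1/√k.
CV = 0.81, hence k = 1/CV² = 1.52.
Then θ = mean/k = 68.9/1.52 = 45.2.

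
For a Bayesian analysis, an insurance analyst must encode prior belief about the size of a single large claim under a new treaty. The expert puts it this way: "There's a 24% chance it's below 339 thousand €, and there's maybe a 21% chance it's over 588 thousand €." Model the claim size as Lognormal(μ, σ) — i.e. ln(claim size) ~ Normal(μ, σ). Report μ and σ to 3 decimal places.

If T ~ Lognormal(μ,σ) then ln T ~ Normal(μ,σ), so the p-quantile of ln T is μ + z_p·σ.
ln(339) = 5.826 and ln(588) = 6.377; z_{0.24} = -0.7063, z_{0.79} = 0.8064.
σ = (6.377 − 5.826)/(0.8064 − (-0.7063)) = 0.364.
μ = 5.826 − (-0.7063)·0.364 = 6.083.

μ ≈ 6.083, σ ≈ 0.364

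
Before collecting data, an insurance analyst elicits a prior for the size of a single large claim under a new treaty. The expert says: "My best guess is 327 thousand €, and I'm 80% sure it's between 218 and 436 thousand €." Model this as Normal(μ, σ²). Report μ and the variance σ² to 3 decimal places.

μ = 327.000, σ² = 7234.039

A symmetric 80% interval runs μ ± z·σ with z = 1.282.
Half-width = 109, so σ = 109/1.282 = 85.0532 and σ² = 7234.039.
μ is the stated best guess, 327.000.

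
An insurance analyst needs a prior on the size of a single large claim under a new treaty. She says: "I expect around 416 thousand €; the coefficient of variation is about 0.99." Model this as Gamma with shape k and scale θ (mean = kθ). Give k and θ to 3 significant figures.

k ≈ 1.02, θ ≈ 408

For Gamma(k, scale θ): mean = kθ, variance = kθ², so CV = 1/√k.
CV = 0.99, hence k = 1/CV² = 1.02.
Then θ = mean/k = 416/1.02 = 408.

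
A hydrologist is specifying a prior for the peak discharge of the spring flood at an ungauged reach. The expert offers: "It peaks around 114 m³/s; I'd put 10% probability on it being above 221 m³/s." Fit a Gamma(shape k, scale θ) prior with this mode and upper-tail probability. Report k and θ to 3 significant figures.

Gamma(k,θ) with k>1 has mode (k−1)θ, so θ = 114/(k−1).
Need P(X < 221) = 0.9 with θ tied to k this way. Start at k = 2, θ = 114: P(X<221) ≈ 0.577.
Too low — raise k to concentrate. Iterating converges to k ≈ 5.37.
Then θ = 114/(5.37−1) ≈ 26.1.

k ≈ 5.37, θ ≈ 26.1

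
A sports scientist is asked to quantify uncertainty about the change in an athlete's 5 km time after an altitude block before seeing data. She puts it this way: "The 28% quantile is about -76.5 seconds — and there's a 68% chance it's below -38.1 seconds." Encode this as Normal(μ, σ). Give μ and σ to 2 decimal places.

The p-quantile of Normal(μ,σ) is μ + z_p·σ, with z_{0.28} = -0.5828 and z_{0.68} = 0.4677.
Eliminate σ: μ = (z₂·x₁ − z₁·x₂)/(z₂ − z₁) = (0.4677·-76.5 − (-0.5828)·-38.1)/1.051 = -55.20.
Then σ = (x₂ − x₁)/(z₂ − z₁) = (-38.1 − -76.5)/1.051 = 36.55.

μ = -55.20, σ = 36.55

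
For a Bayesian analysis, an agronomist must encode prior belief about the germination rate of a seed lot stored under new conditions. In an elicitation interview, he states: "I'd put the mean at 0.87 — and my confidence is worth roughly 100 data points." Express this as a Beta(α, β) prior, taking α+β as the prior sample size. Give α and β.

Under the effective-sample-size interpretation, Beta(α, β) has prior mean α/(α+β) and prior sample size α+β.
So α+β = 100 and α/(α+β) = 0.87, giving α = 0.87·100 = 87 and β = 100 − 87 = 13.

α = 87, β = 13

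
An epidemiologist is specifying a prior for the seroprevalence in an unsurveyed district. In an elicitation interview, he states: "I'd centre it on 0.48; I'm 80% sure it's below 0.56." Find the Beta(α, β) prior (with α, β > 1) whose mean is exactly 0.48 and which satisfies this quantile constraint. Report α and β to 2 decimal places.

With mean 0.48 fixed, write α = 0.48s, β = 0.52s where s = α+β.
Need P(θ < 0.56) = 0.8 under Beta(0.48s, 0.52s). Normal approximation: (q−m)/√(m(1−m)/s) ≈ z_{0.8} = 0.842, so s ≈ 0.48·0.52·(0.842)²/(0.56−0.48)² = 27.6.
At s = 27.6: P(θ<0.56) ≈ 0.800. Adjusting to match 0.8 gives s ≈ 27.67.
So α = 0.48·27.67 ≈ 13.28, β = 0.52·27.67 ≈ 14.39.

α ≈ 13.28, β ≈ 14.39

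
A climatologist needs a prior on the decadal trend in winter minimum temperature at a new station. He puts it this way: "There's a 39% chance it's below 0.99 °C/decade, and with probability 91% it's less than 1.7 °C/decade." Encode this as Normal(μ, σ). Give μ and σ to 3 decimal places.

μ = 1.112, σ = 0.438

For Normal(μ,σ), the p-quantile is μ + z_p·σ. Here z_{0.39} = -0.2793, z_{0.91} = 1.341.
So 0.99 = μ − 0.2793σ and 1.7 = μ + 1.341σ.
Subtracting: σ = (1.7 − 0.99)/(1.341 − (-0.2793)) = 0.438.
Then μ = 0.99 − (-0.2793)·0.438 = 1.112.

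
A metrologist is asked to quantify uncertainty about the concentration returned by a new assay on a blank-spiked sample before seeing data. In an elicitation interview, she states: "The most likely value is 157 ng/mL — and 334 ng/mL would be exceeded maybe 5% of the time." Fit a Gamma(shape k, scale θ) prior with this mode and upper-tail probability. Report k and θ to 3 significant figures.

k ≈ 5.84, θ ≈ 32.4

Gamma(k,θ) with k>1 has mode (k−1)θ, so θ = 157/(k−1).
Need P(X < 334) = 0.95 with θ tied to k this way. Start at k = 2, θ = 157: P(X<334) ≈ 0.627.
Too low — raise k to concentrate. Iterating converges to k ≈ 5.84.
Then θ = 157/(5.84−1) ≈ 32.4.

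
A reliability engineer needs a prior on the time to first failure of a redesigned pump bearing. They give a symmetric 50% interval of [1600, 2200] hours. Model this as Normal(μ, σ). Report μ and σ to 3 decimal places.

μ = 1900.000, σ = 444.781

A symmetric 50% interval runs μ ± z·σ with z = 0.6745.
Half-width = 300, so σ = 300/0.6745 = 444.781.
μ is the interval midpoint, 1900.000.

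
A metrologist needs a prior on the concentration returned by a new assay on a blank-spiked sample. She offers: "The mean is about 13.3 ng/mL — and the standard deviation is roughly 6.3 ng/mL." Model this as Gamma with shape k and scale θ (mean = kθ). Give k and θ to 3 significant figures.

For Gamma(k, scale θ): mean = kθ, variance = kθ², so CV = 1/√k.
CV = SD/mean = 6.3/13.3 = 0.4737, hence k = 1/CV² = 4.46.
Then θ = mean/k = 13.3/4.46 = 2.98.

k ≈ 4.46, θ ≈ 2.98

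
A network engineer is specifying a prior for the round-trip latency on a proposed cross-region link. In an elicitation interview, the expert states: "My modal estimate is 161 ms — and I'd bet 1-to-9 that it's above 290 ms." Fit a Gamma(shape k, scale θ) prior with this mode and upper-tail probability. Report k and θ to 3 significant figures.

k ≈ 6.5, θ ≈ 29.3

Gamma(k,θ) with k>1 has mode (k−1)θ, so θ = 161/(k−1).
Need P(X < 290) = 0.9 with θ tied to k this way. Start at k = 2, θ = 161: P(X<290) ≈ 0.538.
Too low — raise k to concentrate. Iterating converges to k ≈ 6.5.
Then θ = 161/(6.5−1) ≈ 29.3.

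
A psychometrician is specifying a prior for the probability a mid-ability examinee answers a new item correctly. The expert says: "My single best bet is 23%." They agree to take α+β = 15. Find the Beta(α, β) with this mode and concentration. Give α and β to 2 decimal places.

For α,β > 1 the Beta mode is (α−1)/(α+β−2). With α+β = 15, the mode is (α−1)/13.
Set (α−1)/13 = 0.23 → α = 1 + 0.23·13 = 3.99.
β = 15 − α = 11.01.

α = 3.99, β = 11.01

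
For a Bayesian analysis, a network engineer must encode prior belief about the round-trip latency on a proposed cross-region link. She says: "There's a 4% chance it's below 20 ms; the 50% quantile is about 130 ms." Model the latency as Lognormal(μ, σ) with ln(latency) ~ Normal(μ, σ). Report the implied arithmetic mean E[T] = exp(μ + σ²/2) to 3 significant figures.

If T ~ Lognormal(μ,σ) then ln T ~ Normal(μ,σ), so the p-quantile of ln T is μ + z_p·σ.
ln(20) = 2.996 and ln(130) = 4.868; z_{0.04} = -1.751, z_{0.5} = 0.
σ = (4.868 − 2.996)/(0 − (-1.751)) = 1.069.
μ = 2.996 − (-1.751)·1.069 = 4.868.
E[T] = exp(μ + σ²/2) = exp(4.868 + 0.5716) = 230 ms.

E[T] ≈ 230 ms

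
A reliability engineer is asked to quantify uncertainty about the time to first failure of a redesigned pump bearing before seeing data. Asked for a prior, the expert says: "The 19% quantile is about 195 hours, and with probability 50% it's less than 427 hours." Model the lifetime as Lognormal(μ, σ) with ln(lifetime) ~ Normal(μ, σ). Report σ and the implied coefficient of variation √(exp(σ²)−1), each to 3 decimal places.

If T ~ Lognormal(μ,σ) then ln T ~ Normal(μ,σ), so the p-quantile of ln T is μ + z_p·σ.
ln(195) = 5.273 and ln(427) = 6.057; z_{0.19} = -0.8779, z_{0.5} = 0.
σ = (6.057 − 5.273)/(0 − (-0.8779)) = 0.893.
μ = 5.273 − (-0.8779)·0.893 = 6.057.
CV = √(exp(σ²)−1) = √(exp(0.7971)−1) = 1.104.

σ ≈ 0.893, CV ≈ 1.104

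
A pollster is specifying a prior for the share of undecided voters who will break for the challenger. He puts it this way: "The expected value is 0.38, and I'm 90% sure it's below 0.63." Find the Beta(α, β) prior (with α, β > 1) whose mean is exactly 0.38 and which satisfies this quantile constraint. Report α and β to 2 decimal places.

With mean 0.38 fixed, write α = 0.38s, β = 0.62s where s = α+β.
Need P(θ < 0.63) = 0.9 under Beta(0.38s, 0.62s). Normal approximation: (q−m)/√(m(1−m)/s) ≈ z_{0.9} = 1.28, so s ≈ 0.38·0.62·(1.28)²/(0.63−0.38)² = 6.2.
At s = 6.2: P(θ<0.63) ≈ 0.899. Adjusting to match 0.9 gives s ≈ 6.25.
So α = 0.38·6.25 ≈ 2.38, β = 0.62·6.25 ≈ 3.88.

α ≈ 2.38, β ≈ 3.88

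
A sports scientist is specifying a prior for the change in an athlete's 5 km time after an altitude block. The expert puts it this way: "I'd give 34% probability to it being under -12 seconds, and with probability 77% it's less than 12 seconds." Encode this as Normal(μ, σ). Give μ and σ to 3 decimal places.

The p-quantile of Normal(μ,σ) is μ + z_p·σ, with z_{0.34} = -0.4125 and z_{0.77} = 0.7388.
Eliminate σ: μ = (z₂·x₁ − z₁·x₂)/(z₂ − z₁) = (0.7388·-12 − (-0.4125)·12)/1.151 = -3.402.
Then σ = (x₂ − x₁)/(z₂ − z₁) = (12 − -12)/1.151 = 20.846.

μ = -3.402, σ = 20.846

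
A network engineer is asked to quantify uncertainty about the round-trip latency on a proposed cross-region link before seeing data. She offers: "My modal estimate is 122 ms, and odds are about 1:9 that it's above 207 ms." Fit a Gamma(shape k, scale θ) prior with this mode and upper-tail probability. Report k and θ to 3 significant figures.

Gamma(k,θ) with k>1 has mode (k−1)θ, so θ = 122/(k−1).
Need P(X < 207) = 0.9 with θ tied to k this way. Start at k = 2, θ = 122: P(X<207) ≈ 0.506.
Too low — raise k to concentrate. Iterating converges to k ≈ 7.77.
Then θ = 122/(7.77−1) ≈ 18.

k ≈ 7.77, θ ≈ 18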